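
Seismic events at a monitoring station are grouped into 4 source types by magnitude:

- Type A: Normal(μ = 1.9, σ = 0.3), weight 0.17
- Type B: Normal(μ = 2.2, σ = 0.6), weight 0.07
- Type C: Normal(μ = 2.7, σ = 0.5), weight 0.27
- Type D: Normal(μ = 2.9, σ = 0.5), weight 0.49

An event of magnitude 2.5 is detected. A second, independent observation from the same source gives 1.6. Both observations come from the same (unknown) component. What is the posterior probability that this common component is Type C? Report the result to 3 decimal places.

0.224

Apply Bayes' rule: the posterior for each component is proportional to its prior times its likelihood at x.
Since both observations come from the same component, the likelihood for component k is f_k(x₁)·f_k(x₂).
  p_A = [0.17997] × [0.806569] = 0.145158
  p_B = [0.586776] × [0.403285] = 0.236638
  p_C = [0.73654] × [0.0709492] = 0.0522569
  p_D = [0.579383] × [0.0271659] = 0.0157395
Unnormalised posteriors:
  w_A·p_A = 0.17 × 0.145158 = 0.0246769
  w_B·p_B = 0.07 × 0.236638 = 0.0165646
  w_C·p_C = 0.27 × 0.0522569 = 0.0141094
  w_D·p_D = 0.49 × 0.0157395 = 0.00771235
Denominator: 0.0246769 + 0.0165646 + 0.0141094 + 0.00771235 = 0.0630632
Responsibility of Type C: 0.0141094 / 0.0630632 ≈ 0.224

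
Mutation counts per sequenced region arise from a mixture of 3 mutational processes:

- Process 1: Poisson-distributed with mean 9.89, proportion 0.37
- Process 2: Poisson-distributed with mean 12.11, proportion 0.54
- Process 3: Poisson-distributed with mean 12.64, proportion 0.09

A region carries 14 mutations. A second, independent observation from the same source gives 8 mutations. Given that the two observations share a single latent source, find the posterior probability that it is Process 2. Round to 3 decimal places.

0.549

The responsibility of component k is w_k f_k(x) divided by Σ_j w_j f_j(x).
Since both observations come from the same component, the likelihood for component k is f_k(x₁)·f_k(x₂).
  L_1 = [e^(−9.89)·9.89^14/14! = 0.0497929] × [0.115048] = 0.00572855
  L_2 = [e^(−12.11)·12.11^14/14! = 0.0921093] × [0.0631432] = 0.00581607
  L_3 = [e^(−12.64)·12.64^14/14! = 0.0987571] × [0.0523569] = 0.00517062
Weight by the priors:
  w_1·L_1 = 0.37 × 0.00572855 = 0.00211956
  w_2·L_2 = 0.54 × 0.00581607 = 0.00314068
  w_3·L_3 = 0.09 × 0.00517062 = 0.000465355
Denominator: 0.00211956 + 0.00314068 + 0.000465355 = 0.0057256
Responsibility of Process 2: 0.00314068 / 0.0057256 ≈ 0.549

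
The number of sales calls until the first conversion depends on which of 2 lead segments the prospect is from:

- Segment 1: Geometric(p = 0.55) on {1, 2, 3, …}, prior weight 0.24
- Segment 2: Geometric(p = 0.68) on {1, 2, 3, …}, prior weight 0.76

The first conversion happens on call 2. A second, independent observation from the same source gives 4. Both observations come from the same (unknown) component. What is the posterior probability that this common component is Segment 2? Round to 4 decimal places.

By Bayes' theorem, P(k | x) = π_k f_k(x) / Σ_j π_j f_j(x).
Since both observations come from the same component, the likelihood for component k is f_k(x₁)·f_k(x₂).
  f_1 = [0.2475] × [0.0501187] = 0.0124044
  f_2 = [0.2176] × [0.0222822] = 0.00484862
Prior × likelihood for each component:
  π_1·f_1 = 0.24 × 0.0124044 = 0.00297705
  π_2·f_2 = 0.76 × 0.00484862 = 0.00368495
Sum: 0.00297705 + 0.00368495 = 0.006662
So the posterior for Segment 2 is 0.00368495 / 0.006662 ≈ 0.5531.

0.5531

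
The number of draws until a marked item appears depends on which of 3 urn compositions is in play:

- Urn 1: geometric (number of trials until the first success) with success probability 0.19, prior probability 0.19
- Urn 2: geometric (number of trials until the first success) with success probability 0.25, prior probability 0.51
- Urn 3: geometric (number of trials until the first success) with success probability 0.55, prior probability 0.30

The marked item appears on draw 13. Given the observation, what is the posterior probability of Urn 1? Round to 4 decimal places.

0.4155

The responsibility of component k is π_k f_k(x) divided by Σ_j π_j f_j(x).
Evaluate each component's likelihood at the observed value:
  f_1 = 0.19·(1−0.19)^12 = 0.19·0.0797664 = 0.0151556
  f_2 = 0.25·(1−0.25)^12 = 0.25·0.0316764 = 0.00791909
  f_3 = 0.55·(1−0.55)^12 = 0.55·6.89525e-05 = 3.79239e-05
Multiply by the mixture weights:
  π_1·f_1 = 0.19 × 0.0151556 = 0.00287957
  π_2·f_2 = 0.51 × 0.00791909 = 0.00403873
  π_3·f_3 = 0.30 × 3.79239e-05 = 1.13772e-05
Sum: 0.00287957 + 0.00403873 + 1.13772e-05 = 0.00692968
P(Urn 1 | data) = 0.00287957 / 0.00692968 ≈ 0.4155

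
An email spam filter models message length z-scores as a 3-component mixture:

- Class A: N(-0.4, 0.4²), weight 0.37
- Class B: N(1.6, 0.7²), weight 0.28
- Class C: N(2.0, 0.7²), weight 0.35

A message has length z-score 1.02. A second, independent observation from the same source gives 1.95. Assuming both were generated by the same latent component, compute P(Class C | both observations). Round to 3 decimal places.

Apply Bayes' rule: the posterior for each component is proportional to its prior times its likelihood at x.
Since both observations come from the same component, the likelihood for component k is f_k(x₁)·f_k(x₂).
  f_A = [0.00182916] × [3.19064e-08] = 5.83619e-11
  f_B = [0.404328] × [0.50295] = 0.203357
  f_C = [0.213896] × [0.568466] = 0.121593
Unnormalised posteriors:
  π_A·f_A = 0.37 × 5.83619e-11 = 2.15939e-11
  π_B·f_B = 0.28 × 0.203357 = 0.0569399
  π_C·f_C = 0.35 × 0.121593 = 0.0425575
Evidence: 2.15939e-11 + 0.0569399 + 0.0425575 = 0.0994974
P(Class C | x₁,x₂) ≈ 0.428

0.428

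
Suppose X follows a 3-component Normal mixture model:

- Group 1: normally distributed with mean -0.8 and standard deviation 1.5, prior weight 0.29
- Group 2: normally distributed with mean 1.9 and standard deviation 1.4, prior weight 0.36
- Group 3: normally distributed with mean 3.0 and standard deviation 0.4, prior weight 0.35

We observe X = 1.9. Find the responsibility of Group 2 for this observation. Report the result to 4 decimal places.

0.8154

By Bayes' theorem, P(k | x) = π_k f_k(x) / Σ_j π_j f_j(x).
Normal densities:
  p_1 = (1/(1.5·√(2π)))·exp(−(1.9−-0.8)²/(2·1.5²)) = 0.265962·exp(-1.62000) = 0.0526334
  p_2 = (1/(1.4·√(2π)))·exp(−(1.9−1.9)²/(2·1.4²)) = 0.284959·exp(-0.00000) = 0.284959
  p_3 = (1/(0.4·√(2π)))·exp(−(1.9−3.0)²/(2·0.4²)) = 0.997356·exp(-3.78125) = 0.0227339
Multiply by the mixture weights:
  π_1·p_1 = 0.29 × 0.0526334 = 0.0152637
  π_2·p_2 = 0.36 × 0.284959 = 0.102585
  π_3·p_3 = 0.35 × 0.0227339 = 0.00795687
Denominator: 0.0152637 + 0.102585 + 0.00795687 = 0.125806
P(Group 2 | data) = 0.102585 / 0.125806 ≈ 0.8154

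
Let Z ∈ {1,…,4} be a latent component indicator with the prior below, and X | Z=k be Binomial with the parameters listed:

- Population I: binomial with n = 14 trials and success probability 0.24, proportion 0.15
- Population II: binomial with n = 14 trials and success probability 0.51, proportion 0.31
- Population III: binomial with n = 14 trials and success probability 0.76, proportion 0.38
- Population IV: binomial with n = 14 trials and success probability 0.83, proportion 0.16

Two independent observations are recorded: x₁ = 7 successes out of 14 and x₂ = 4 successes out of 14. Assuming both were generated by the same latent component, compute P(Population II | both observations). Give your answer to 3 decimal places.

0.825

P(component k | x) = w_k·f_k(x) / marginal(x), where marginal(x) = Σ_j w_j·f_j(x).
Since both observations come from the same component, the likelihood for component k is f_k(x₁)·f_k(x₂).
  L_I = [C(14,7)·0.24^7·0.76^7 = 3432·4.58647e-05·0.146452 = 0.0230527] × [0.213508] = 0.00492194
  L_II = [C(14,7)·0.51^7·0.49^7 = 3432·0.00897411·0.00678223 = 0.208887] × [0.0540351] = 0.0112872
  L_III = [C(14,7)·0.76^7·0.24^7 = 3432·0.146452·4.58647e-05 = 0.0230527] × [0.000211739] = 4.88115e-06
  L_IV = [C(14,7)·0.83^7·0.17^7 = 3432·0.271361·4.10339e-06 = 0.00382152] × [9.57714e-06] = 3.65992e-08
Weight by the priors:
  w_I·L_I = 0.15 × 0.00492194 = 0.000738291
  w_II·L_II = 0.31 × 0.0112872 = 0.00349904
  w_III·L_III = 0.38 × 4.88115e-06 = 1.85484e-06
  w_IV·L_IV = 0.16 × 3.65992e-08 = 5.85588e-09
Evidence: 0.000738291 + 0.00349904 + 1.85484e-06 + 5.85588e-09 = 0.00423919
P(Population II | x₁,x₂) = 0.00349904 / 0.00423919 ≈ 0.825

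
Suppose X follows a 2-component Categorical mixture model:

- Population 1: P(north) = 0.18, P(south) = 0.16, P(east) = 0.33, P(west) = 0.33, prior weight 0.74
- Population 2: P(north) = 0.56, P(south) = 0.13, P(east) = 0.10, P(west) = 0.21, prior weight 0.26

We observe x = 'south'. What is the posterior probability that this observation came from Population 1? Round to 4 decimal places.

By Bayes' theorem, P(k | x) = P(Z=k) f_k(x) / Σ_j P(Z=j) f_j(x).
Evaluate each component's likelihood at the observed value:
  L_1 = P(south | comp) = 0.16
  L_2 = P(south | comp) = 0.13
Weight by the priors:
  P(Z=1)·L_1 = 0.74 × 0.16 = 0.1184
  P(Z=2)·L_2 = 0.26 × 0.13 = 0.0338
Denominator: 0.1184 + 0.0338 = 0.1522
P(Population 1 | data) ≈ 0.7779

0.7779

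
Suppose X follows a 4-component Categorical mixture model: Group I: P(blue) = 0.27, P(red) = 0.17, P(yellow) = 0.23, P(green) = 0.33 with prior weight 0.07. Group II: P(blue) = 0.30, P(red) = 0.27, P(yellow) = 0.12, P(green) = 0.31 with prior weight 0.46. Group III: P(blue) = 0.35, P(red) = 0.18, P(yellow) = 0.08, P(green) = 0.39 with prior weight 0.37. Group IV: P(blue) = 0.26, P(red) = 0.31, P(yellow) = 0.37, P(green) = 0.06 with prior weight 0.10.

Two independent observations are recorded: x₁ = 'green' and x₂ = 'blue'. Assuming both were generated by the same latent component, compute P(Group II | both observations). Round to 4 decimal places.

0.4232

Apply Bayes' rule: the posterior for each component is proportional to its prior times its likelihood at x.
Since both observations come from the same component, the likelihood for component k is f_k(x₁)·f_k(x₂).
  f_I = [P(green | comp) = 0.33] × [0.27] = 0.0891
  f_II = [P(green | comp) = 0.31] × [0.3] = 0.093
  f_III = [P(green | comp) = 0.39] × [0.35] = 0.1365
  f_IV = [P(green | comp) = 0.06] × [0.26] = 0.0156
Multiply by the mixture weights:
  P(Z=I)·f_I = 0.07 × 0.0891 = 0.006237
  P(Z=II)·f_II = 0.46 × 0.093 = 0.04278
  P(Z=III)·f_III = 0.37 × 0.1365 = 0.050505
  P(Z=IV)·f_IV = 0.10 × 0.0156 = 0.00156
Denominator: 0.006237 + 0.04278 + 0.050505 + 0.00156 = 0.101082
So the posterior for Group II is 0.04278 / 0.101082 ≈ 0.4232.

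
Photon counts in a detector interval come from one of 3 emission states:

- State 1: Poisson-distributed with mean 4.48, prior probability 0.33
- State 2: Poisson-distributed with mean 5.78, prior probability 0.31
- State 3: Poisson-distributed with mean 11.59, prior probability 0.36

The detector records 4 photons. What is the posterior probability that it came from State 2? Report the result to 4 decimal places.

0.4055

Apply Bayes' rule: the posterior for each component is proportional to its prior times its likelihood at x.
Component likelihoods at x = 4 photons:
  f_1 = 0.190222
  f_2 = 0.143641
  f_3 = 0.00696064
Weight by the priors:
  π_1·f_1 = 0.33 × 0.190222 = 0.0627734
  π_2·f_2 = 0.31 × 0.143641 = 0.0445287
  π_3·f_3 = 0.36 × 0.00696064 = 0.00250583
Evidence: 0.0627734 + 0.0445287 + 0.00250583 = 0.109808
P(State 2 | 4 photons) = 0.0445287 / 0.109808 ≈ 0.4055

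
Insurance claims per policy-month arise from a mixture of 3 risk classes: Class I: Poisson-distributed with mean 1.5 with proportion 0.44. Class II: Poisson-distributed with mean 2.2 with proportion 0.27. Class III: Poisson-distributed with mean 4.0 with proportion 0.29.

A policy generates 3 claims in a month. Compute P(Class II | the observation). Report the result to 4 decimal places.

0.3218

P(component k | x) = P(Z=k)·f_k(x) / marginal(x), where marginal(x) = Σ_j P(Z=j)·f_j(x).
Poisson probabilities:
  p_I = e^(−1.5)·1.5^3/3! = 0.125511
  p_II = e^(−2.2)·2.2^3/3! = 0.196639
  p_III = e^(−4.0)·4.0^3/3! = 0.195367
Weight by the priors:
  P(Z=I)·p_I = 0.44 × 0.125511 = 0.0552247
  P(Z=II)·p_II = 0.27 × 0.196639 = 0.0530924
  P(Z=III)·p_III = 0.29 × 0.195367 = 0.0566564
Normaliser: 0.0552247 + 0.0530924 + 0.0566564 = 0.164974
So the posterior for Class II is 0.0530924 / 0.164974 ≈ 0.3218.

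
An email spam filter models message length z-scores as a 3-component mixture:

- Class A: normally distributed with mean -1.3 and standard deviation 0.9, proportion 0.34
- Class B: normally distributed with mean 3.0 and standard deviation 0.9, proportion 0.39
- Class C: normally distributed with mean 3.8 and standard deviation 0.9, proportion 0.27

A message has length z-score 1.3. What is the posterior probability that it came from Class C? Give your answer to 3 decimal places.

Posterior ∝ prior × likelihood, so P(k | x) ∝ P(Z=k) f_k(x); normalise over all components.
Evaluate each component's likelihood at the observed value:
  L_A = 0.00683009
  L_B = 0.0744574
  L_C = 0.00935726
Unnormalised posteriors:
  P(Z=A)·L_A = 0.34 × 0.00683009 = 0.00232223
  P(Z=B)·L_B = 0.39 × 0.0744574 = 0.0290384
  P(Z=C)·L_C = 0.27 × 0.00935726 = 0.00252646
Evidence: 0.00232223 + 0.0290384 + 0.00252646 = 0.0338871
P(Class C | x) = 0.00252646 / 0.0338871 ≈ 0.075

0.075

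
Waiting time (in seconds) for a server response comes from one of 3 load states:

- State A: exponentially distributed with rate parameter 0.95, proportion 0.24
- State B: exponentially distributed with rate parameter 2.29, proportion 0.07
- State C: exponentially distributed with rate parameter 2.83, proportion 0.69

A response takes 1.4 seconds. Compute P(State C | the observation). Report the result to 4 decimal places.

P(component k | x) = w_k·f_k(x) / marginal(x), where marginal(x) = Σ_j w_j·f_j(x).
Component likelihoods at x = 1.4 seconds:
  L_A = 0.251253
  L_B = 0.0927871
  L_C = 0.0538408
Multiply by the mixture weights:
  w_A·L_A = 0.24 × 0.251253 = 0.0603008
  w_B·L_B = 0.07 × 0.0927871 = 0.00649509
  w_C·L_C = 0.69 × 0.0538408 = 0.0371502
Marginal: 0.0603008 + 0.00649509 + 0.0371502 = 0.103946
P(State C | data) ≈ 0.3574

0.3574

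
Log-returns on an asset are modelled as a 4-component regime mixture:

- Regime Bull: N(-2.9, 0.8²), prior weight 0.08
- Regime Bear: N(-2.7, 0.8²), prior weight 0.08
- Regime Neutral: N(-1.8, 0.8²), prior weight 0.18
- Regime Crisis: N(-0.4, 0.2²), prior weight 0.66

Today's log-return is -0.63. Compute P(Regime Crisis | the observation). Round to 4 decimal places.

By Bayes' theorem, P(k | x) = π_k f_k(x) / Σ_j π_j f_j(x).
Component likelihoods at x = -0.63:
  f_Bull = (1/(0.8·√(2π)))·exp(−(-0.63−-2.9)²/(2·0.8²)) = 0.498678·exp(-4.02570) = 0.00890183
  f_Bear = (1/(0.8·√(2π)))·exp(−(-0.63−-2.7)²/(2·0.8²)) = 0.498678·exp(-3.34758) = 0.0175382
  f_Neutral = (1/(0.8·√(2π)))·exp(−(-0.63−-1.8)²/(2·0.8²)) = 0.498678·exp(-1.06945) = 0.171144
  f_Crisis = (1/(0.2·√(2π)))·exp(−(-0.63−-0.4)²/(2·0.2²)) = 1.994711·exp(-0.66125) = 1.02968
Weight by the priors:
  π_Bull·f_Bull = 0.08 × 0.00890183 = 0.000712147
  π_Bear·f_Bear = 0.08 × 0.0175382 = 0.00140306
  π_Neutral·f_Neutral = 0.18 × 0.171144 = 0.030806
  π_Crisis·f_Crisis = 0.66 × 1.02968 = 0.67959
Evidence: 0.000712147 + 0.00140306 + 0.030806 + 0.67959 = 0.712511
So the posterior for Regime Crisis is 0.67959 / 0.712511 ≈ 0.9538.

0.9538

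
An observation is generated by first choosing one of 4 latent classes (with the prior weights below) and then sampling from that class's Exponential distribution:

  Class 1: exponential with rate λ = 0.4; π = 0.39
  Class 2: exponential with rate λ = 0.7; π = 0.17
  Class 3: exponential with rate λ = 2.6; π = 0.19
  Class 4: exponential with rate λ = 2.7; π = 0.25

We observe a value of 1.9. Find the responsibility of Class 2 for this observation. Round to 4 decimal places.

P(component k | x) = π_k·f_k(x) / marginal(x), where marginal(x) = Σ_j π_j·f_j(x).
Component likelihoods at x = 1.9:
  p_1 = 0.4·e^(−0.4·1.9) = 0.4·e^(−0.7600) = 0.187067
  p_2 = 0.7·e^(−0.7·1.9) = 0.7·e^(−1.3300) = 0.185134
  p_3 = 2.6·e^(−2.6·1.9) = 2.6·e^(−4.9400) = 0.018602
  p_4 = 2.7·e^(−2.7·1.9) = 2.7·e^(−5.1300) = 0.0159747
Unnormalised posteriors:
  π_1·p_1 = 0.39 × 0.187067 = 0.072956
  π_2·p_2 = 0.17 × 0.185134 = 0.0314728
  π_3·p_3 = 0.19 × 0.018602 = 0.00353437
  π_4·p_4 = 0.25 × 0.0159747 = 0.00399368
Marginal: 0.072956 + 0.0314728 + 0.00353437 + 0.00399368 = 0.111957
Responsibility of Class 2: 0.0314728 / 0.111957 ≈ 0.2811

0.2811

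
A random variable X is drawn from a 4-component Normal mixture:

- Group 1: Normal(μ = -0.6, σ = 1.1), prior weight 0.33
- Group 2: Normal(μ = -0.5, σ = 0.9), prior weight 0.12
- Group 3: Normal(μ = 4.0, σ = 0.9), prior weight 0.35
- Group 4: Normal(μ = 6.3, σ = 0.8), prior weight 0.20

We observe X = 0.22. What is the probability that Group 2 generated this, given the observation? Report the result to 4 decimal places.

0.2987

Posterior ∝ prior × likelihood, so P(k | x) ∝ P(Z=k) f_k(x); normalise over all components.
Component likelihoods at x = 0.22:
  L_1 = 0.274693
  L_2 = 0.32188
  L_3 = 6.54923e-05
  L_4 = 1.4302e-13
Unnormalised posteriors:
  P(Z=1)·L_1 = 0.33 × 0.274693 = 0.0906488
  P(Z=2)·L_2 = 0.12 × 0.32188 = 0.0386255
  P(Z=3)·L_3 = 0.35 × 6.54923e-05 = 2.29223e-05
  P(Z=4)·L_4 = 0.20 × 1.4302e-13 = 2.86039e-14
Sum: 0.0906488 + 0.0386255 + 2.29223e-05 + 2.86039e-14 = 0.129297
P(Group 2 | data) = 0.0386255 / 0.129297 ≈ 0.2987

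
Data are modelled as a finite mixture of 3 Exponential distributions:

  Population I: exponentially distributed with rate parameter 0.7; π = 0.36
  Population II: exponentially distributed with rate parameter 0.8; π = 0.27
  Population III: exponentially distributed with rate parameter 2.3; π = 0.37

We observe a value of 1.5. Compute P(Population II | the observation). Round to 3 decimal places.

0.361

P(component k | x) = π_k·f_k(x) / marginal(x), where marginal(x) = Σ_j π_j·f_j(x).
Evaluate each component's likelihood at the observed value:
  p_I = 0.7·e^(−0.7·1.5) = 0.7·e^(−1.0500) = 0.244956
  p_II = 0.8·e^(−0.8·1.5) = 0.8·e^(−1.2000) = 0.240955
  p_III = 2.3·e^(−2.3·1.5) = 2.3·e^(−3.4500) = 0.073015
Prior × likelihood for each component:
  π_I·p_I = 0.36 × 0.244956 = 0.0881843
  π_II·p_II = 0.27 × 0.240955 = 0.0650579
  π_III·p_III = 0.37 × 0.073015 = 0.0270155
Marginal: 0.0881843 + 0.0650579 + 0.0270155 = 0.180258
So the posterior for Population II is 0.0650579 / 0.180258 ≈ 0.361.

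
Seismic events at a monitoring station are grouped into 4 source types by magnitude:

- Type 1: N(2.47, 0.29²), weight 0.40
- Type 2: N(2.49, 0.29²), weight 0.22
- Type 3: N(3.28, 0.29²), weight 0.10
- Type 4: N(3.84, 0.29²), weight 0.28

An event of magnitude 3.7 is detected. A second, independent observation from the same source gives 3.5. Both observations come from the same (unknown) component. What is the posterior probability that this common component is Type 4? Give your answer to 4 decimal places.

0.8267

Apply Bayes' rule: the posterior for each component is proportional to its prior times its likelihood at x.
Since both observations come from the same component, the likelihood for component k is f_k(x₁)·f_k(x₂).
  p_1 = [0.000170681] × [0.00250758] = 4.27997e-07
  p_2 = [0.000228133] × [0.00319596] = 7.29103e-07
  p_3 = [0.481998] × [1.03167] = 0.497265
  p_4 = [1.22435] × [0.691881] = 0.847103
Unnormalised posteriors:
  w_1·p_1 = 0.40 × 4.27997e-07 = 1.71199e-07
  w_2·p_2 = 0.22 × 7.29103e-07 = 1.60403e-07
  w_3·p_3 = 0.10 × 0.497265 = 0.0497265
  w_4·p_4 = 0.28 × 0.847103 = 0.237189
Denominator: 1.71199e-07 + 1.60403e-07 + 0.0497265 + 0.237189 = 0.286916
P(Type 4 | data) = 0.237189 / 0.286916 ≈ 0.8267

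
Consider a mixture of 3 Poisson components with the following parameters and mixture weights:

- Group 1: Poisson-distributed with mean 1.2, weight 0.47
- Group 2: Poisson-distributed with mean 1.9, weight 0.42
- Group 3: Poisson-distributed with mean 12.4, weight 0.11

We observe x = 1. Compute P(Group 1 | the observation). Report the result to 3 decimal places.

P(component k | x) = π_k·f_k(x) / marginal(x), where marginal(x) = Σ_j π_j·f_j(x).
Component likelihoods at x = 1:
  L_1 = e^(−1.2)·1.2^1/1! = 0.361433
  L_2 = e^(−1.9)·1.9^1/1! = 0.28418
  L_3 = e^(−12.4)·12.4^1/1! = 5.10705e-05
Prior × likelihood for each component:
  π_1·L_1 = 0.47 × 0.361433 = 0.169874
  π_2·L_2 = 0.42 × 0.28418 = 0.119356
  π_3·L_3 = 0.11 × 5.10705e-05 = 5.61775e-06
Marginal: 0.169874 + 0.119356 + 5.61775e-06 = 0.289235
P(Group 1 | the observation) ≈ 0.587

0.587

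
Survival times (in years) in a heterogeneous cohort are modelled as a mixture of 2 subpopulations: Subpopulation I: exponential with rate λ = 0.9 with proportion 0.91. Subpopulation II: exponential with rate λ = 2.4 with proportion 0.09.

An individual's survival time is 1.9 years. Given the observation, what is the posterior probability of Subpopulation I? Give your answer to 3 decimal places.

0.985

The responsibility of component k is w_k f_k(x) divided by Σ_j w_j f_j(x).
Evaluate each component's likelihood at the observed value:
  L_I = 0.162779
  L_II = 0.0251089
Multiply by the mixture weights:
  w_I·L_I = 0.91 × 0.162779 = 0.148129
  w_II·L_II = 0.09 × 0.0251089 = 0.0022598
Marginal: 0.148129 + 0.0022598 = 0.150389
So the posterior for Subpopulation I is 0.148129 / 0.150389 ≈ 0.985.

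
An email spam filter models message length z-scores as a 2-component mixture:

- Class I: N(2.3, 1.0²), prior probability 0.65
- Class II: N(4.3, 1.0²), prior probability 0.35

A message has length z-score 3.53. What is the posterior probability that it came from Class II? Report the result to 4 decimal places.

Apply Bayes' rule: the posterior for each component is proportional to its prior times its likelihood at x.
Component likelihoods at x = 3.53:
  L_I = 0.187235
  L_II = 0.296595
Unnormalised posteriors:
  w_I·L_I = 0.65 × 0.187235 = 0.121703
  w_II·L_II = 0.35 × 0.296595 = 0.103808
Marginal: 0.121703 + 0.103808 = 0.225511
Responsibility of Class II: 0.103808 / 0.225511 ≈ 0.4603

0.4603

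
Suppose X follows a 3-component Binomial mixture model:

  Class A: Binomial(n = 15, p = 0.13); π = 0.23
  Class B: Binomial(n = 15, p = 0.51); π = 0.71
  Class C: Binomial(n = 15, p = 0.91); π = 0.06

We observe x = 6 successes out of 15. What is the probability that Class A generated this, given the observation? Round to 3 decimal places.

0.015

Apply Bayes' rule: the posterior for each component is proportional to its prior times its likelihood at x.
Binomial probabilities:
  p_A = 0.00689823
  p_B = 0.143413
  p_C = 1.10112e-06
Prior × likelihood for each component:
  P(Z=A)·p_A = 0.23 × 0.00689823 = 0.00158659
  P(Z=B)·p_B = 0.71 × 0.143413 = 0.101824
  P(Z=C)·p_C = 0.06 × 1.10112e-06 = 6.60673e-08
Sum: 0.00158659 + 0.101824 + 6.60673e-08 = 0.10341
P(Class A | data) ≈ 0.015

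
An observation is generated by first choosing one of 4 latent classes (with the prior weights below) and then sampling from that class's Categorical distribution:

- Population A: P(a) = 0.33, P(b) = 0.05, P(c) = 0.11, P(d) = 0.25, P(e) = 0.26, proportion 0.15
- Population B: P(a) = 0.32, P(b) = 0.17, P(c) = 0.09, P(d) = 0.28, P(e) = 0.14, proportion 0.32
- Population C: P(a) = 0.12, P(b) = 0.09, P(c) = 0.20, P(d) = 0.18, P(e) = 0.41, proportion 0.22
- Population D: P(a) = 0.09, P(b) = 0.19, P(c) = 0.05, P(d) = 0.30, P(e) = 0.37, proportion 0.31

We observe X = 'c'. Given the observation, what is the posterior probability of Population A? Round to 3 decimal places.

The responsibility of component k is w_k f_k(x) divided by Σ_j w_j f_j(x).
Categorical probabilities:
  p_A = 0.11
  p_B = 0.09
  p_C = 0.2
  p_D = 0.05
Weight by the priors:
  w_A·p_A = 0.15 × 0.11 = 0.0165
  w_B·p_B = 0.32 × 0.09 = 0.0288
  w_C·p_C = 0.22 × 0.2 = 0.044
  w_D·p_D = 0.31 × 0.05 = 0.0155
Normaliser: 0.0165 + 0.0288 + 0.044 + 0.0155 = 0.1048
P(Population A | the observation) ≈ 0.157

0.157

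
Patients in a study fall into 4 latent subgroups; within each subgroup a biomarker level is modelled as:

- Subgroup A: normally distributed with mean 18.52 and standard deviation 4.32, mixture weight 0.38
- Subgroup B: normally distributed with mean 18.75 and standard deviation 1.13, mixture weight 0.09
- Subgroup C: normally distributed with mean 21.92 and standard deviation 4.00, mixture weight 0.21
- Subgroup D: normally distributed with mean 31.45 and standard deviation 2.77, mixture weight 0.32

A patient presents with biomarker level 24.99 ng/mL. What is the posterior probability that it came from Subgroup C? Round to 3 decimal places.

0.519

P(component k | x) = π_k·f_k(x) / marginal(x), where marginal(x) = Σ_j π_j·f_j(x).
Evaluate each component's likelihood at the observed value:
  L_A = 0.0300851
  L_B = 8.43676e-08
  L_C = 0.0742913
  L_D = 0.009493
Unnormalised posteriors:
  π_A·L_A = 0.38 × 0.0300851 = 0.0114323
  π_B·L_B = 0.09 × 8.43676e-08 = 7.59308e-09
  π_C·L_C = 0.21 × 0.0742913 = 0.0156012
  π_D·L_D = 0.32 × 0.009493 = 0.00303776
Denominator: 0.0114323 + 7.59308e-09 + 0.0156012 + 0.00303776 = 0.0300713
So the posterior for Subgroup C is 0.0156012 / 0.0300713 ≈ 0.519.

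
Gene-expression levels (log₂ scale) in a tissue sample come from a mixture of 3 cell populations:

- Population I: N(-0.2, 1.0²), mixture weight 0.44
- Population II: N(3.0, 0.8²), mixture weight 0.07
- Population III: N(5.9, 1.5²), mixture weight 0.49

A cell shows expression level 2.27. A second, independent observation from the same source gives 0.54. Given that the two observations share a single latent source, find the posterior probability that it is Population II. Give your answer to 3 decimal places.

0.039

By Bayes' theorem, P(k | x) = π_k f_k(x) / Σ_j π_j f_j(x).
Since both observations come from the same component, the likelihood for component k is f_k(x₁)·f_k(x₂).
  L_I = [(1/(1.0·√(2π)))·exp(−(2.27−-0.2)²/(2·1.0²)) = 0.398942·exp(-3.05045) = 0.018885] × [0.303389] = 0.0057295
  L_II = [(1/(0.8·√(2π)))·exp(−(2.27−3.0)²/(2·0.8²)) = 0.498678·exp(-0.41633) = 0.32886] × [0.0044112] = 0.00145067
  L_III = [(1/(1.5·√(2π)))·exp(−(2.27−5.9)²/(2·1.5²)) = 0.265962·exp(-2.92820) = 0.0142271] × [0.000448878] = 6.38625e-06
Multiply by the mixture weights:
  π_I·L_I = 0.44 × 0.0057295 = 0.00252098
  π_II·L_II = 0.07 × 0.00145067 = 0.000101547
  π_III·L_III = 0.49 × 6.38625e-06 = 3.12926e-06
Evidence: 0.00252098 + 0.000101547 + 3.12926e-06 = 0.00262566
P(Population II | data) ≈ 0.039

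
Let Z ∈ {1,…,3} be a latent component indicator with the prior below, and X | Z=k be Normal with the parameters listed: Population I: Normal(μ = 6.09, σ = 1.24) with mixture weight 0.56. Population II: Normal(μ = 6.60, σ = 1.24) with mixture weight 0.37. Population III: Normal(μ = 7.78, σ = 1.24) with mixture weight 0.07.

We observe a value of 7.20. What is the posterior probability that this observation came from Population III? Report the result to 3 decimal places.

0.082

Apply Bayes' rule: the posterior for each component is proportional to its prior times its likelihood at x.
Evaluate each component's likelihood at the observed value:
  L_I = (1/(1.24·√(2π)))·exp(−(7.20−6.09)²/(2·1.24²)) = 0.321728·exp(-0.40066) = 0.215519
  L_II = (1/(1.24·√(2π)))·exp(−(7.20−6.60)²/(2·1.24²)) = 0.321728·exp(-0.11707) = 0.286185
  L_III = (1/(1.24·√(2π)))·exp(−(7.20−7.78)²/(2·1.24²)) = 0.321728·exp(-0.10939) = 0.28839
Unnormalised posteriors:
  w_I·L_I = 0.56 × 0.215519 = 0.120691
  w_II·L_II = 0.37 × 0.286185 = 0.105889
  w_III·L_III = 0.07 × 0.28839 = 0.0201873
Normaliser: 0.120691 + 0.105889 + 0.0201873 = 0.246766
Responsibility of Population III: 0.0201873 / 0.246766 ≈ 0.082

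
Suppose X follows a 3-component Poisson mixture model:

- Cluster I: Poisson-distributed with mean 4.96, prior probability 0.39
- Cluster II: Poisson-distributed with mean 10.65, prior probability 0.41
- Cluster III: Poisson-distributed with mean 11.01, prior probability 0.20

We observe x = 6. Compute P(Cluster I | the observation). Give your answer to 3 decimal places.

P(component k | x) = π_k·f_k(x) / marginal(x), where marginal(x) = Σ_j π_j·f_j(x).
Poisson probabilities:
  f_I = 0.14503
  f_II = 0.0480318
  f_III = 0.0409081
Unnormalised posteriors:
  π_I·f_I = 0.39 × 0.14503 = 0.0565616
  π_II·f_II = 0.41 × 0.0480318 = 0.019693
  π_III·f_III = 0.20 × 0.0409081 = 0.00818162
Evidence: 0.0565616 + 0.019693 + 0.00818162 = 0.0844362
P(Cluster I | x) = 0.0565616 / 0.0844362 ≈ 0.670

0.670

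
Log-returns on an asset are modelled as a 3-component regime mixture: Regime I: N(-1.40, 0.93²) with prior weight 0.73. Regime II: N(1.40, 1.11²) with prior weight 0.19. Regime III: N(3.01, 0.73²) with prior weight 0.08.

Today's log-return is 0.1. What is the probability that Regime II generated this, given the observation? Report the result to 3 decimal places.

Posterior ∝ prior × likelihood, so P(k | x) ∝ P(Z=k) f_k(x); normalise over all components.
Component likelihoods at x = 0.1:
  f_I = (1/(0.93·√(2π)))·exp(−(0.1−-1.40)²/(2·0.93²)) = 0.428970·exp(-1.30073) = 0.116823
  f_II = (1/(1.11·√(2π)))·exp(−(0.1−1.40)²/(2·1.11²)) = 0.359407·exp(-0.68582) = 0.181025
  f_III = (1/(0.73·√(2π)))·exp(−(0.1−3.01)²/(2·0.73²)) = 0.546496·exp(-7.94530) = 0.000193637
Unnormalised posteriors:
  P(Z=I)·f_I = 0.73 × 0.116823 = 0.0852807
  P(Z=II)·f_II = 0.19 × 0.181025 = 0.0343948
  P(Z=III)·f_III = 0.08 × 0.000193637 = 1.54909e-05
Sum: 0.0852807 + 0.0343948 + 1.54909e-05 = 0.119691
P(Regime II | data) ≈ 0.287

0.287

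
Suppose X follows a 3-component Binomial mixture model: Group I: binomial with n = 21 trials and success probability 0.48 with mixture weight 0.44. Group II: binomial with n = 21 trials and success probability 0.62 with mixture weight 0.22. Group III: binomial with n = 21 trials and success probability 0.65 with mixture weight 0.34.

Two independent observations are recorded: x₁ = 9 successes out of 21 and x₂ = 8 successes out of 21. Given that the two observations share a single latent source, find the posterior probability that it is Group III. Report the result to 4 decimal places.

0.0066

By Bayes' theorem, P(k | x) = w_k f_k(x) / Σ_j w_j f_j(x).
Since both observations come from the same component, the likelihood for component k is f_k(x₁)·f_k(x₂).
  f_I = [C(21,9)·0.48^9·0.52^12 = 293930·0.00135261·0.000390877 = 0.155401] × [0.116551] = 0.0181122
  f_II = [C(21,9)·0.62^9·0.38^12 = 293930·0.0135371·9.06574e-06 = 0.0360722] × [0.0153061] = 0.000552123
  f_III = [C(21,9)·0.65^9·0.35^12 = 293930·0.0207119·3.37922e-06 = 0.0205722] × [0.00766893] = 0.000157767
Unnormalised posteriors:
  w_I·f_I = 0.44 × 0.0181122 = 0.00796938
  w_II·f_II = 0.22 × 0.000552123 = 0.000121467
  w_III·f_III = 0.34 × 0.000157767 = 5.36407e-05
Denominator: 0.00796938 + 0.000121467 + 5.36407e-05 = 0.00814448
P(Group III | x₁, x₂) = 5.36407e-05 / 0.00814448 ≈ 0.0066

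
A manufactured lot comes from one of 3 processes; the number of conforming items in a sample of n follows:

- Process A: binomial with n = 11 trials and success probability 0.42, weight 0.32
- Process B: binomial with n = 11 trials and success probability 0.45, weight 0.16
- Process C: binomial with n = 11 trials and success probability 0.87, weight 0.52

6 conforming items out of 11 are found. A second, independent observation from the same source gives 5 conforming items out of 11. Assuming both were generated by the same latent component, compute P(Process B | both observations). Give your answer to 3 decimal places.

0.373

The responsibility of component k is w_k f_k(x) divided by Σ_j w_j f_j(x).
Since both observations come from the same component, the likelihood for component k is f_k(x₁)·f_k(x₂).
  L_A = [C(11,6)·0.42^6·0.58^5 = 462·0.00548903·0.0656357 = 0.166448] × [0.229856] = 0.038259
  L_B = [C(11,6)·0.45^6·0.55^5 = 462·0.00830377·0.0503284 = 0.193077] × [0.235983] = 0.0455629
  L_C = [C(11,6)·0.87^6·0.13^5 = 462·0.433626·3.71293e-05 = 0.00743831] × [0.00111147] = 8.26747e-06
Unnormalised posteriors:
  w_A·L_A = 0.32 × 0.038259 = 0.0122429
  w_B·L_B = 0.16 × 0.0455629 = 0.00729006
  w_C·L_C = 0.52 × 8.26747e-06 = 4.29908e-06
Denominator: 0.0122429 + 0.00729006 + 4.29908e-06 = 0.0195373
So the posterior for Process B is 0.00729006 / 0.0195373 ≈ 0.373.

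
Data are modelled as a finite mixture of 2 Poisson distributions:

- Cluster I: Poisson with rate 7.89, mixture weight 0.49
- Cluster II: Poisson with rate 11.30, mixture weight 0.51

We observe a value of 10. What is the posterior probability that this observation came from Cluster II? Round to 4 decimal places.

The responsibility of component k is π_k f_k(x) divided by Σ_j π_j f_j(x).
Evaluate each component's likelihood at the observed value:
  p_I = e^(−7.89)·7.89^10/10! = 0.0964769
  p_II = e^(−11.30)·11.30^10/10! = 0.115743
Weight by the priors:
  π_I·p_I = 0.49 × 0.0964769 = 0.0472737
  π_II·p_II = 0.51 × 0.115743 = 0.0590288
Normaliser: 0.0472737 + 0.0590288 = 0.106302
Responsibility of Cluster II: 0.0590288 / 0.106302 ≈ 0.5553

0.5553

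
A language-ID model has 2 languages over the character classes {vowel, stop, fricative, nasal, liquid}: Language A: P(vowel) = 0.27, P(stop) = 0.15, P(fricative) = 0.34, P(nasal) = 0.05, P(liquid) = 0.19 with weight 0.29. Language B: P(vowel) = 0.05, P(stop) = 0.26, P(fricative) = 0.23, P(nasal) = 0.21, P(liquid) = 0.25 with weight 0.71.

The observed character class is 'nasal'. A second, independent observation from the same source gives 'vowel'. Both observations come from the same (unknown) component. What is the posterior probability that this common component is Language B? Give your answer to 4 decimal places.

0.6557

Posterior ∝ prior × likelihood, so P(k | x) ∝ π_k f_k(x); normalise over all components.
Since both observations come from the same component, the likelihood for component k is f_k(x₁)·f_k(x₂).
  L_A = [0.05] × [0.27] = 0.0135
  L_B = [0.21] × [0.05] = 0.0105
Weight by the priors:
  π_A·L_A = 0.29 × 0.0135 = 0.003915
  π_B·L_B = 0.71 × 0.0105 = 0.007455
Evidence: 0.003915 + 0.007455 = 0.01137
So the posterior for Language B is 0.007455 / 0.01137 ≈ 0.6557.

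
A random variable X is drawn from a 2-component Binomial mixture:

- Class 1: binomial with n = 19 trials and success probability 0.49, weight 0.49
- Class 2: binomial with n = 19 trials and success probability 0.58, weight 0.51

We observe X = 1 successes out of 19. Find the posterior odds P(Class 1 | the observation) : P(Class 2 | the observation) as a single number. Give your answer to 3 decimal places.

26.741

The posterior odds equal the prior odds times the likelihood ratio: (w_i/w_j)·(f_i(x)/f_j(x)).
Binomial probabilities:
  L_1 = 5.07239e-05
  L_2 = 1.82251e-06
Odds = (0.49/0.51) × (5.07239e-05/1.82251e-06) = 0.960784 × 27.832 ≈ 26.741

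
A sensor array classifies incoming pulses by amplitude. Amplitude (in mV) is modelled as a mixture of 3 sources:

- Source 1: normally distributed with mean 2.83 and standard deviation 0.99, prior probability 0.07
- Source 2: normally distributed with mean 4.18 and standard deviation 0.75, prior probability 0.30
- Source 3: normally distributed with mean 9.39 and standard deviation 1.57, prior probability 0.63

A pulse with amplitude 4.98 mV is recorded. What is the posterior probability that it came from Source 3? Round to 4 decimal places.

The responsibility of component k is π_k f_k(x) divided by Σ_j π_j f_j(x).
Evaluate each component's likelihood at the observed value:
  p_1 = 0.0381181
  p_2 = 0.30115
  p_3 = 0.00491717
Unnormalised posteriors:
  π_1·p_1 = 0.07 × 0.0381181 = 0.00266827
  π_2·p_2 = 0.30 × 0.30115 = 0.0903451
  π_3·p_3 = 0.63 × 0.00491717 = 0.00309782
Sum: 0.00266827 + 0.0903451 + 0.00309782 = 0.0961112
P(Source 3 | data) = 0.00309782 / 0.0961112 ≈ 0.0322

0.0322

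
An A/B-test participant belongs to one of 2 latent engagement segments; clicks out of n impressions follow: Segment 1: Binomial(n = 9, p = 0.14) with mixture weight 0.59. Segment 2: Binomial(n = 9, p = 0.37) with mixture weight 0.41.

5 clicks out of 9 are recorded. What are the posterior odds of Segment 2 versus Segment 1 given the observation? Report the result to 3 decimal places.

25.803

The posterior odds equal the prior odds times the likelihood ratio: (w_i/w_j)·(f_i(x)/f_j(x)).
Component likelihoods at x = 5 clicks out of 9:
  p_1 = 0.00370685
  p_2 = 0.137639
Posterior odds = (w_2·p_2) / (w_1·p_1) = (0.41·0.137639) / (0.59·0.00370685) = 0.056432 / 0.00218704 ≈ 25.803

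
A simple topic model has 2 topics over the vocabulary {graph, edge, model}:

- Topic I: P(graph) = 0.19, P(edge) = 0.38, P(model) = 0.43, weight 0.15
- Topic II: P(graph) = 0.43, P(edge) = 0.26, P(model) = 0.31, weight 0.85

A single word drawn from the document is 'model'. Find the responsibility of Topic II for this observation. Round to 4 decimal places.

0.8034

Posterior ∝ prior × likelihood, so P(k | x) ∝ w_k f_k(x); normalise over all components.
Evaluate each component's likelihood at the observed value:
  f_I = P(model | comp) = 0.43
  f_II = P(model | comp) = 0.31
Weight by the priors:
  w_I·f_I = 0.15 × 0.43 = 0.0645
  w_II·f_II = 0.85 × 0.31 = 0.2635
Normaliser: 0.0645 + 0.2635 = 0.328
P(Topic II | data) = 0.2635 / 0.328 ≈ 0.8034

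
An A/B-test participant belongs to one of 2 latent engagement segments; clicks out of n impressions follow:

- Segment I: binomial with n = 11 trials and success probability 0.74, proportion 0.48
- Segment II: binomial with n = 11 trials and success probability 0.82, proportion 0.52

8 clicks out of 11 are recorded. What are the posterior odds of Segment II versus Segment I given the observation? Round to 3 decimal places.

Only the two components matter; the odds are (w_i f_i(x)) / (w_j f_j(x)).
Evaluate each component's likelihood at the observed value:
  p_I = C(11,8)·0.74^8·0.26^3 = 165·0.0899195·0.017576 = 0.26077
  p_II = C(11,8)·0.82^8·0.18^3 = 165·0.204414·0.005832 = 0.196704
Posterior odds = (w_II·p_II) / (w_I·p_I) = (0.52·0.196704) / (0.48·0.26077) = 0.102286 / 0.12517 ≈ 0.817

0.817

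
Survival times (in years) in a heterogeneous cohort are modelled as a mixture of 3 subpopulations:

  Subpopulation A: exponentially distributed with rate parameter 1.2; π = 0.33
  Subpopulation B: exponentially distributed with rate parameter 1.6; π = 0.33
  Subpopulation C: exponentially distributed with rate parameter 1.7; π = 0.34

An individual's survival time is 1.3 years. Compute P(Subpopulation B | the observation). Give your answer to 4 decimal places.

Apply Bayes' rule: the posterior for each component is proportional to its prior times its likelihood at x.
Evaluate each component's likelihood at the observed value:
  L_A = 1.2·e^(−1.2·1.3) = 1.2·e^(−1.5600) = 0.252163
  L_B = 1.6·e^(−1.6·1.3) = 1.6·e^(−2.0800) = 0.199888
  L_C = 1.7·e^(−1.7·1.3) = 1.7·e^(−2.2100) = 0.186491
Weight by the priors:
  π_A·L_A = 0.33 × 0.252163 = 0.0832139
  π_B·L_B = 0.33 × 0.199888 = 0.0659632
  π_C·L_C = 0.34 × 0.186491 = 0.063407
Normaliser: 0.0832139 + 0.0659632 + 0.063407 = 0.212584
So the posterior for Subpopulation B is 0.0659632 / 0.212584 ≈ 0.3103.

0.3103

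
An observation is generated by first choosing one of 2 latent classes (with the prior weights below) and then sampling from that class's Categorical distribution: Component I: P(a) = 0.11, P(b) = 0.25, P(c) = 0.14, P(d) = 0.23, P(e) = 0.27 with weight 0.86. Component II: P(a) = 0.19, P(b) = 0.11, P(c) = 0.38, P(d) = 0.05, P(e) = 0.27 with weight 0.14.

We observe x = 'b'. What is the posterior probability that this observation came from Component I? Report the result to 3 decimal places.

Posterior ∝ prior × likelihood, so P(k | x) ∝ π_k f_k(x); normalise over all components.
Evaluate each component's likelihood at the observed value:
  p_I = P(b | comp) = 0.25
  p_II = P(b | comp) = 0.11
Unnormalised posteriors:
  π_I·p_I = 0.86 × 0.25 = 0.215
  π_II·p_II = 0.14 × 0.11 = 0.0154
Evidence: 0.215 + 0.0154 = 0.2304
So the posterior for Component I is 0.215 / 0.2304 ≈ 0.933.

0.933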